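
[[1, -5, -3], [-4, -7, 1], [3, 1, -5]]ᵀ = [[1, -4, 3], [-5, -7, 1], [-3, 1, -5]]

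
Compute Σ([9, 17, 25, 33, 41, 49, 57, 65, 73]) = 9 + 17 + 25 + 33 + 41 + 49 + 57 + 65 + 73
= 369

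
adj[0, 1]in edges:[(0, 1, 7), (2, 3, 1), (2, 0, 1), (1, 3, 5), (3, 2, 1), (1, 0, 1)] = 7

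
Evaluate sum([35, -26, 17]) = 35 + (-26) + 17
= 26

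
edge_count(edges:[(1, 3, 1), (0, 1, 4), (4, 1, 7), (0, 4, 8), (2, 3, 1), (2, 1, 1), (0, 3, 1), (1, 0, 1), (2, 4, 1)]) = 9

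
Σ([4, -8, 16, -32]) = -20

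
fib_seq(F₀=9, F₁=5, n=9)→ [9, 5, 14, 19, 33, 52, 85, 137, 222]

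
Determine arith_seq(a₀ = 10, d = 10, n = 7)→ [10, 20, 30, 40, 50, 60, 70]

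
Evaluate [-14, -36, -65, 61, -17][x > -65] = [-14, -36, 61, -17]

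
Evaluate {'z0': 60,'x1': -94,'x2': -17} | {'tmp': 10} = {'z0': 60, 'x1': -94, 'x2': -17, 'tmp': 10}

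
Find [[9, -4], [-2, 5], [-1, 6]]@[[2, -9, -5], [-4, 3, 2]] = C[0][0] = (9)*(2) + (-4)*(-4) = 34
C[0][1] = (9)*(-9) + (-4)*(3) = -93
C[0][2] = (9)*(-5) + (-4)*(2) = -53
C[1][0] = (-2)*(2) + (5)*(-4) = -24
C[1][1] = (-2)*(-9) + (5)*(3) = 33
C[1][2] = (-2)*(-5) + (5)*(2) = 20
... (3 more cells)
= [[34, -93, -53], [-24, 33, 20], [-26, 27, 17]]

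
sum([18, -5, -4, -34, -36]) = -61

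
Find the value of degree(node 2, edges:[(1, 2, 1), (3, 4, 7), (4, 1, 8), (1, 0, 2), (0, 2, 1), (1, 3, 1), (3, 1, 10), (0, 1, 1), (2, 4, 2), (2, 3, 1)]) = 4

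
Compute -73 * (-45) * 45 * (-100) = -14782500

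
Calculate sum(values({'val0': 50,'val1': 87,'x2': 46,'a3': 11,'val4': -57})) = 50 + 87 + 46 + 11 + (-57)
= 137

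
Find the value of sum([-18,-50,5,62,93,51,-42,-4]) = 97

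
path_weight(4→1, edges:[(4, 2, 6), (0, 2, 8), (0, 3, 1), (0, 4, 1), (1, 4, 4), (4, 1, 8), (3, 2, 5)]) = 8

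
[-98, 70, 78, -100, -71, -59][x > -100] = [-98, 70, 78, -71, -59]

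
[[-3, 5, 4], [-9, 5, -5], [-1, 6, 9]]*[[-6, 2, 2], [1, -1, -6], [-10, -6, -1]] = C[0][0] = (-3)*(-6) + (5)*(1) + (4)*(-10) = -17
C[0][1] = (-3)*(2) + (5)*(-1) + (4)*(-6) = -35
C[0][2] = (-3)*(2) + (5)*(-6) + (4)*(-1) = -40
C[1][0] = (-9)*(-6) + (5)*(1) + (-5)*(-10) = 109
C[1][1] = (-9)*(2) + (5)*(-1) + (-5)*(-6) = 7
C[1][2] = (-9)*(2) + (5)*(-6) + (-5)*(-1) = -43
... (3 more cells)
= [[-17, -35, -40], [109, 7, -43], [-78, -62, -47]]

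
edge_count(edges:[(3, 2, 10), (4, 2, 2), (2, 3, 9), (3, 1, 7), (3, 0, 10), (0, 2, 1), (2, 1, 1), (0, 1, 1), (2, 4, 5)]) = 9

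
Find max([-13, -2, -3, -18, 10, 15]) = 15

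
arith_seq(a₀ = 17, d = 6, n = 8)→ a_0 = 17 + 0*6 = 17
a_1 = 17 + 1*6 = 23
a_2 = 17 + 2*6 = 29
...
= [17, 23, 29, 35, 41, 47, 53, 59]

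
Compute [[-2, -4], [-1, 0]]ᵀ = [[-2, -1], [-4, 0]]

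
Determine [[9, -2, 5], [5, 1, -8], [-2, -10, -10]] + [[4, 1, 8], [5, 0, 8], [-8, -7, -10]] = [[13, -1, 13], [10, 1, 0], [-10, -17, -20]]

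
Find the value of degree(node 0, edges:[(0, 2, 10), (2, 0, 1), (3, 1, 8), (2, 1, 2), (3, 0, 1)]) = 3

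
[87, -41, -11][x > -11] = keep x where x > -11: 87✓, -41✗, -11✗
= [87]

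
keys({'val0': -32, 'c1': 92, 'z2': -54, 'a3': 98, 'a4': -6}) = ['val0', 'c1', 'z2', 'a3', 'a4']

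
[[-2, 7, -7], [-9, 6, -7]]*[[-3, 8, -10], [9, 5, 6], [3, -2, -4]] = [[48, 33, 90], [60, -28, 154]]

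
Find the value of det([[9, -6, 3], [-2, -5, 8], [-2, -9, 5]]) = 483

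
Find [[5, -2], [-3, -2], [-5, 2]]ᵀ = [[5, -3, -5], [-2, -2, 2]]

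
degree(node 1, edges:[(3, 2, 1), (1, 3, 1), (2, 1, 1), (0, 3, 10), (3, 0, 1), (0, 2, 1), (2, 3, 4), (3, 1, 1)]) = 3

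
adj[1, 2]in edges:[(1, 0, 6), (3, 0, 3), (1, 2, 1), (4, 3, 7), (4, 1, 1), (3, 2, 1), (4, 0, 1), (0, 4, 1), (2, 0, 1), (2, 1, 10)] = 1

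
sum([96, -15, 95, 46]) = 96 + (-15) + 95 + 46
= 222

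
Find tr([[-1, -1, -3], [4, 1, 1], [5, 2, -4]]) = diagonal: (-1) + 1 + (-4)
= -4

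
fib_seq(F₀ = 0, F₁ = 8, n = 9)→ F_2 = F_1 + F_0 = 8
F_3 = F_2 + F_1 = 16
F_4 = F_3 + F_2 = 24
...
= [0, 8, 8, 16, 24, 40, 64, 104, 168]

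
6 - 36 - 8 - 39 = -77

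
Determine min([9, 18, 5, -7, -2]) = -7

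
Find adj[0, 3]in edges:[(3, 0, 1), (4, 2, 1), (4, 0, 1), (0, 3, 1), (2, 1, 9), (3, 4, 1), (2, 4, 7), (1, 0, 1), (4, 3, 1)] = 1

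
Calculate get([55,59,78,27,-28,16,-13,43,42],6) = -13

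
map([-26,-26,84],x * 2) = -26*2=-52, -26*2=-52, 84*2=168
= [-52, -52, 168]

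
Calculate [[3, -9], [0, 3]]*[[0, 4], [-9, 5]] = C[0][0] = (3)*(0) + (-9)*(-9) = 81
C[0][1] = (3)*(4) + (-9)*(5) = -33
C[1][0] = (0)*(0) + (3)*(-9) = -27
C[1][1] = (0)*(4) + (3)*(5) = 15
= [[81, -33], [-27, 15]]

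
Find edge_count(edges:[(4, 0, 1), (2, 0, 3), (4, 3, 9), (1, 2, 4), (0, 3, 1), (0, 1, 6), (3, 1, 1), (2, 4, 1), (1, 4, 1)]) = 9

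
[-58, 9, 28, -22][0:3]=[-58, 9, 28]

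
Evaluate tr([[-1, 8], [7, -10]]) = diagonal: (-1) + (-10)
= -11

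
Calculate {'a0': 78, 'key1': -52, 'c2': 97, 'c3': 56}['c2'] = 97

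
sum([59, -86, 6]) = -21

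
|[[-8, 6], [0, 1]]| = -8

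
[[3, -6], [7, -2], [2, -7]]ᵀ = [[3, 7, 2], [-6, -2, -7]]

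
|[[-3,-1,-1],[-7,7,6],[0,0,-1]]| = (1)*(-3)*det([[7, 6], [0, -1]]) + (-1)*(-1)*det([[-7, 6], [0, -1]]) + (1)*(-1)*det([[-7, 7], [0, 0]])
= 21 + 7 + 0
= 28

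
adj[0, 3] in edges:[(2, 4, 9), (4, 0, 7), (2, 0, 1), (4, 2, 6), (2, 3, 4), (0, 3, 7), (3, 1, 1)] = 7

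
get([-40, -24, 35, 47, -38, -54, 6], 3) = 47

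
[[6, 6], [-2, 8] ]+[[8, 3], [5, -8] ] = [[14, 9], [3, 0]]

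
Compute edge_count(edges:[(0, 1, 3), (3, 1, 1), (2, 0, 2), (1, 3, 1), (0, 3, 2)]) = 5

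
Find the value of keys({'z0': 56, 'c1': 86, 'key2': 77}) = ['z0', 'c1', 'key2']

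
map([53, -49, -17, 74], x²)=[2809, 2401, 289, 5476]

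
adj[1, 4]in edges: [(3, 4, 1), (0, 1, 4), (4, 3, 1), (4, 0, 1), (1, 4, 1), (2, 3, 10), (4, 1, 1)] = 1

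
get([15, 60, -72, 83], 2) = -72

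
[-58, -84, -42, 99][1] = -84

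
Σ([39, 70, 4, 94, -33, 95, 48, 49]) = 39 + 70 + 4 + 94 + (-33) + 95 + 48 + 49
= 366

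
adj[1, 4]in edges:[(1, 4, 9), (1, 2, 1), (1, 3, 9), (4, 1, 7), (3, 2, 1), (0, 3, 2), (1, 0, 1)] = 9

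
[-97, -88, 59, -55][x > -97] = keep x where x > -97: -97✗, -88✓, 59✓, -55✓
= [-88, 59, -55]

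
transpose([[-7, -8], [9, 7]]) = [[-7, 9], [-8, 7]]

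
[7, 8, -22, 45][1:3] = [8, -22]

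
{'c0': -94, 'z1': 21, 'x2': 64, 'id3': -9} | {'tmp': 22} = {'c0': -94, 'z1': 21, 'x2': 64, 'id3': -9, 'tmp': 22}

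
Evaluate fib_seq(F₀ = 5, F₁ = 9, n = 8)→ [5, 9, 14, 23, 37, 60, 97, 157]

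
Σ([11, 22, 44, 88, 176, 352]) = 693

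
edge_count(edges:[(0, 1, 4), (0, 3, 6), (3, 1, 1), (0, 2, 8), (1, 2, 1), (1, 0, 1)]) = 6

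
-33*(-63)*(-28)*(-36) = 2095632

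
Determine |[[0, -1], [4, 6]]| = 4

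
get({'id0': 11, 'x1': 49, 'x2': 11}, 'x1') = 49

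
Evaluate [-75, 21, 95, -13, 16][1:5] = [21, 95, -13, 16]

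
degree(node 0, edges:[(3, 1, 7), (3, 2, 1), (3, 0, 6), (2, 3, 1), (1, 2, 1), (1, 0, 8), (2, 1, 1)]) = incident: (3,0), (1,0)
= 2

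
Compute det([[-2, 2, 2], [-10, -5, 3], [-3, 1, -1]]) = (1)*(-2)*det([[-5, 3], [1, -1]]) + (-1)*(2)*det([[-10, 3], [-3, -1]]) + (1)*(2)*det([[-10, -5], [-3, 1]])
= -4 + -38 + -50
= -92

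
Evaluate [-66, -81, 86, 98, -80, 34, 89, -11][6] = 89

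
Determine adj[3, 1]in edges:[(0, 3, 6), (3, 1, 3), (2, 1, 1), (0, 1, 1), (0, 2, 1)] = 3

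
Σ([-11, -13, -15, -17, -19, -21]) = -96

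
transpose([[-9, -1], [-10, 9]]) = [[-9, -10], [-1, 9]]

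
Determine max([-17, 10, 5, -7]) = 10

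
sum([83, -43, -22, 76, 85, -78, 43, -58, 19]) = 105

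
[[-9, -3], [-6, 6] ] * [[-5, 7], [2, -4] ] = C[0][0] = (-9)*(-5) + (-3)*(2) = 39
C[0][1] = (-9)*(7) + (-3)*(-4) = -51
C[1][0] = (-6)*(-5) + (6)*(2) = 42
C[1][1] = (-6)*(7) + (6)*(-4) = -66
= [[39, -51], [42, -66]]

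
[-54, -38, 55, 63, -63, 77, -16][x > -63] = keep x where x > -63: -54✓, -38✓, 55✓, 63✓, -63✗, 77✓, -16✓
= [-54, -38, 55, 63, 77, -16]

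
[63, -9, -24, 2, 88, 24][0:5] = [63, -9, -24, 2, 88]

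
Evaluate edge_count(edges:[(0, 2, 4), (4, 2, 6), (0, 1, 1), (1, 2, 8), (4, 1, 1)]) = 5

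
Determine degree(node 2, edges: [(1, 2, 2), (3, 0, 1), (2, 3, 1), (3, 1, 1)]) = 2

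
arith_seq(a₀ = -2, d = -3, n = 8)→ [-2, -5, -8, -11, -14, -17, -20, -23]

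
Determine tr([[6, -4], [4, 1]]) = 7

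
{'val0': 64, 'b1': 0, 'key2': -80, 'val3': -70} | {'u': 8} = {'val0': 64, 'b1': 0, 'key2': -80, 'val3': -70, 'u': 8}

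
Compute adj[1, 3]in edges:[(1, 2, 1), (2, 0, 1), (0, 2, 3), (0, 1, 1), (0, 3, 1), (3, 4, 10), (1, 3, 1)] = 1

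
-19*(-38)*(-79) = -57038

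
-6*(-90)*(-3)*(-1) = 1620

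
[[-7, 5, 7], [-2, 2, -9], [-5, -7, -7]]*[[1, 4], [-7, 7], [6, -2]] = [[0, -7], [-70, 24], [2, -55]]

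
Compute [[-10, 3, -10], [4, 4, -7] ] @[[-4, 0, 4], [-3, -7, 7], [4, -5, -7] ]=[[-9, 29, 51], [-56, 7, 93]]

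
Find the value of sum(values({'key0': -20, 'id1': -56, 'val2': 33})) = -43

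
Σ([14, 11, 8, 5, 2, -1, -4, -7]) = 28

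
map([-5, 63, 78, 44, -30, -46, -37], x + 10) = -5+10=5, 63+10=73, 78+10=88, 44+10=54, -30+10=-20, -46+10=-36, -37+10=-27
= [5, 73, 88, 54, -20, -36, -27]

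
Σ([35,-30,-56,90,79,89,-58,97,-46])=200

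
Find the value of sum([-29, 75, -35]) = (-29) + 75 + (-35)
= 11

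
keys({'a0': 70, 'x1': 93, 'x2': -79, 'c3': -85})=['a0', 'x1', 'x2', 'c3']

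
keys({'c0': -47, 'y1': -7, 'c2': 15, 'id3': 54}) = ['c0', 'y1', 'c2', 'id3']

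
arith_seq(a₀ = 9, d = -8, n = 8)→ a_0 = 9 + 0*-8 = 9
a_1 = 9 + 1*-8 = 1
a_2 = 9 + 2*-8 = -7
...
= [9, 1, -7, -15, -23, -31, -39, -47]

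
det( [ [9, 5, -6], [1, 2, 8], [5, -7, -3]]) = 767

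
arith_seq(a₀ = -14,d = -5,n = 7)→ [-14, -19, -24, -29, -34, -39, -44]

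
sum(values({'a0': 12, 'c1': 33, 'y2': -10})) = 35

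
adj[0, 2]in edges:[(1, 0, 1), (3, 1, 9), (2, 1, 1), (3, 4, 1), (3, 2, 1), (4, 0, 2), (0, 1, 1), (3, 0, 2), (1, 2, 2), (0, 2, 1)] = 1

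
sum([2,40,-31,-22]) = 2 + 40 + (-31) + (-22)
= -11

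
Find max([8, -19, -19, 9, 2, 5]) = 9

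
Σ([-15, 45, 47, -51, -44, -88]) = -106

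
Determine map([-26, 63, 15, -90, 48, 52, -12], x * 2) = [-52, 126, 30, -180, 96, 104, -24]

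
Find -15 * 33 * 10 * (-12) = 59400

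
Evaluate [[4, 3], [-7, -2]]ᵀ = [[4, -7], [3, -2]]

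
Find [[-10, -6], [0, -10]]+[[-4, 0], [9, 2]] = [[-14, -6], [9, -8]]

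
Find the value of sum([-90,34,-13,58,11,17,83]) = (-90) + 34 + (-13) + 58 + 11 + 17 + 83
= 100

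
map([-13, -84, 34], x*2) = -13*2=-26, -84*2=-168, 34*2=68
= [-26, -168, 68]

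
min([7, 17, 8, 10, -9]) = -9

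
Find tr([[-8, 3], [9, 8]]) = diagonal: (-8) + 8
= 0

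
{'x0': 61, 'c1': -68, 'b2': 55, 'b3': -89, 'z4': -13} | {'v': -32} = {'x0': 61, 'c1': -68, 'b2': 55, 'b3': -89, 'z4': -13, 'v': -32}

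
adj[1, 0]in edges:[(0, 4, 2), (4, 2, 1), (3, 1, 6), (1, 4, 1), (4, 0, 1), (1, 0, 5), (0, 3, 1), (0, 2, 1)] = 5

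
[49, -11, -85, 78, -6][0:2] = [49, -11]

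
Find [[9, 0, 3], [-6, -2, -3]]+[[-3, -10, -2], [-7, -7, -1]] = [[6, -10, 1], [-13, -9, -4]]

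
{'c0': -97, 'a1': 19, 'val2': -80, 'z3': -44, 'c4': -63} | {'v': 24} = {'c0': -97, 'a1': 19, 'val2': -80, 'z3': -44, 'c4': -63, 'v': 24}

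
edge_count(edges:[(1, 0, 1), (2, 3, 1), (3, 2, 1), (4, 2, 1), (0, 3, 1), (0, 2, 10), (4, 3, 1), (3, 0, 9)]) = 8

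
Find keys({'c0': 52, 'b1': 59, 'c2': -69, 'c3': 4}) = ['c0', 'b1', 'c2', 'c3']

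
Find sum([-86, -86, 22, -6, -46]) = (-86) + (-86) + 22 + (-6) + (-46)
= -202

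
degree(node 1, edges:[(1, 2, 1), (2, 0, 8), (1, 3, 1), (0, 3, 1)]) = 2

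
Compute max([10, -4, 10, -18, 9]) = 10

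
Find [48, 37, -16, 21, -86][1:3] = [37, -16]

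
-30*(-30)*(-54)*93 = -4519800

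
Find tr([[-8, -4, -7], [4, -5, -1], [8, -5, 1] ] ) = diagonal: (-8) + (-5) + 1
= -12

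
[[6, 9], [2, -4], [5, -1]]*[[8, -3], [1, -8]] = C[0][0] = (6)*(8) + (9)*(1) = 57
C[0][1] = (6)*(-3) + (9)*(-8) = -90
C[1][0] = (2)*(8) + (-4)*(1) = 12
C[1][1] = (2)*(-3) + (-4)*(-8) = 26
C[2][0] = (5)*(8) + (-1)*(1) = 39
C[2][1] = (5)*(-3) + (-1)*(-8) = -7
= [[57, -90], [12, 26], [39, -7]]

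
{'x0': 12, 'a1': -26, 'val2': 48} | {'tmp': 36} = {'x0': 12, 'a1': -26, 'val2': 48, 'tmp': 36}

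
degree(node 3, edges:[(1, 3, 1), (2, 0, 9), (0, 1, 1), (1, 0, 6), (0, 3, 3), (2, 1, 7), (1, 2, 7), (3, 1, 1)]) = incident: (1,3), (0,3), (3,1)
= 3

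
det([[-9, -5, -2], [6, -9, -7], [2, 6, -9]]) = (1)*(-9)*det([[-9, -7], [6, -9]]) + (-1)*(-5)*det([[6, -7], [2, -9]]) + (1)*(-2)*det([[6, -9], [2, 6]])
= -1107 + -200 + -108
= -1415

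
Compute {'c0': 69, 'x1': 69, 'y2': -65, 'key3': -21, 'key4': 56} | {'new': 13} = {'c0': 69, 'x1': 69, 'y2': -65, 'key3': -21, 'key4': 56, 'new': 13}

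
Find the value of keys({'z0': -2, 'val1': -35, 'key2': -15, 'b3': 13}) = ['z0', 'val1', 'key2', 'b3']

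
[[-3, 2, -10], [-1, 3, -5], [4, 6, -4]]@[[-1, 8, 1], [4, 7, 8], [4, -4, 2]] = [[-29, 30, -7], [-7, 33, 13], [4, 90, 44]]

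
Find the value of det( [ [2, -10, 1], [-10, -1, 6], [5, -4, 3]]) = -513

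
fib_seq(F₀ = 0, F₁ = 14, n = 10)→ F_2 = F_1 + F_0 = 14
F_3 = F_2 + F_1 = 28
F_4 = F_3 + F_2 = 42
...
= [0, 14, 14, 28, 42, 70, 112, 182, 294, 476]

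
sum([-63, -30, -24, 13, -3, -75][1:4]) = slice → [-30, -24, 13]
(-30) + (-24) + 13
= -41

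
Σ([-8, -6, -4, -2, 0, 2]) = -18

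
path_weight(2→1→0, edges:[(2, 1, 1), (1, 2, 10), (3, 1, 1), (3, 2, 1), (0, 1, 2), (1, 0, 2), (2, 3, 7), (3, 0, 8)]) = 3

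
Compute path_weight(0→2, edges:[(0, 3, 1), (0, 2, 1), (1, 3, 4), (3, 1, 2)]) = 1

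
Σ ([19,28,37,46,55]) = 19 + 28 + 37 + 46 + 55
= 185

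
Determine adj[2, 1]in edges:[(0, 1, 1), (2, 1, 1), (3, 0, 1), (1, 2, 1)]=1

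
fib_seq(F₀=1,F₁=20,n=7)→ F_2 = F_1 + F_0 = 21
F_3 = F_2 + F_1 = 41
F_4 = F_3 + F_2 = 62
...
= [1, 20, 21, 41, 62, 103, 165]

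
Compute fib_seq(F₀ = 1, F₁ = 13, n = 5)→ F_2 = F_1 + F_0 = 14
F_3 = F_2 + F_1 = 27
F_4 = F_3 + F_2 = 41
= [1, 13, 14, 27, 41]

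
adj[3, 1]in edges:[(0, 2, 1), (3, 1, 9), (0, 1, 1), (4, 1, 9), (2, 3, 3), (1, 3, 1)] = 9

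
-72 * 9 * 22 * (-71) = 1012176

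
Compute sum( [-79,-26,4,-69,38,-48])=(-79) + (-26) + 4 + (-69) + 38 + (-48)
= -180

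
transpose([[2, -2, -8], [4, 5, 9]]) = [[2, 4], [-2, 5], [-8, 9]]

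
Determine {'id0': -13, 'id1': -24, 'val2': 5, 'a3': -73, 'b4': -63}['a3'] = -73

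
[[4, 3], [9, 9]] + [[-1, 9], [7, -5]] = [[3, 12], [16, 4]]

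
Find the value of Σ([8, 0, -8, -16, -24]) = 8 + 0 + (-8) + (-16) + (-24)
= -40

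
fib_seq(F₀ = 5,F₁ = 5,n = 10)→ F_2 = F_1 + F_0 = 10
F_3 = F_2 + F_1 = 15
F_4 = F_3 + F_2 = 25
...
= [5, 5, 10, 15, 25, 40, 65, 105, 170, 275]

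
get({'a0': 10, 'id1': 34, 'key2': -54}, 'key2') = -54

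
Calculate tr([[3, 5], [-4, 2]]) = 5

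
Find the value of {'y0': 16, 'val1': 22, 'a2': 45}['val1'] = 22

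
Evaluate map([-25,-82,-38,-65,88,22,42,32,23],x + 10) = -25+10=-15, -82+10=-72, -38+10=-28, -65+10=-55, 88+10=98, 22+10=32, 42+10=52, 32+10=42, 23+10=33
= [-15, -72, -28, -55, 98, 32, 52, 42, 33]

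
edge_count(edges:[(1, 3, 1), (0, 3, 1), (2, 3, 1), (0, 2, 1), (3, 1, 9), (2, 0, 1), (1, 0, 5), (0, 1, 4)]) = 8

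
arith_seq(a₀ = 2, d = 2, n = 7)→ a_0 = 2 + 0*2 = 2
a_1 = 2 + 1*2 = 4
a_2 = 2 + 2*2 = 6
...
= [2, 4, 6, 8, 10, 12, 14]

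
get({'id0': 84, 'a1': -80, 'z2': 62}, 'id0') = 84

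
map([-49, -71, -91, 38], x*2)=[-98, -142, -182, 76]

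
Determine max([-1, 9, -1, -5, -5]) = 9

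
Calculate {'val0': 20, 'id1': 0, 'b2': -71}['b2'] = -71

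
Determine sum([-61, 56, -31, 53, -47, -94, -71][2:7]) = slice → [-31, 53, -47, -94, -71]
(-31) + 53 + (-47) + (-94) + (-71)
= -190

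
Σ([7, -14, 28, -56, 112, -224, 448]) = 301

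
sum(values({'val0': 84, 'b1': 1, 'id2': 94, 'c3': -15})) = 84 + 1 + 94 + (-15)
= 164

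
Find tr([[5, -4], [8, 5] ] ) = diagonal: 5 + 5
= 10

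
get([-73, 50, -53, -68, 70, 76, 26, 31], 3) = -68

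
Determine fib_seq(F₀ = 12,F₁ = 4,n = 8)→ [12, 4, 16, 20, 36, 56, 92, 148]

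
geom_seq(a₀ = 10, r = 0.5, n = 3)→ a_0 = 10*0.5^0 = 10.0
a_1 = 10*0.5^1 = 5.0
a_2 = 10*0.5^2 = 2.5
= [10.0, 5.0, 2.5]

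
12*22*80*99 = 2090880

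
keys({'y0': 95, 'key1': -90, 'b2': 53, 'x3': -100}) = ['y0', 'key1', 'b2', 'x3']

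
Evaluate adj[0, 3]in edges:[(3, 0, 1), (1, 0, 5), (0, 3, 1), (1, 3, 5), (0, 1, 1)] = 1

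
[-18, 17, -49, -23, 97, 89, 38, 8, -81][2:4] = [-49, -23]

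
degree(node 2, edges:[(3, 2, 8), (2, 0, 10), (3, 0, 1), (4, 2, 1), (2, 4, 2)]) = 4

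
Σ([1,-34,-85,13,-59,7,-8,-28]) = 1 + (-34) + (-85) + 13 + (-59) + 7 + (-8) + (-28)
= -193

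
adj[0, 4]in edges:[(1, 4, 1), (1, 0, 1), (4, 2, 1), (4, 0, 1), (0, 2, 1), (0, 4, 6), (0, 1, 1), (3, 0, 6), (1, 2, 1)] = 6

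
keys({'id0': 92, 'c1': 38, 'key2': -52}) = ['id0', 'c1', 'key2']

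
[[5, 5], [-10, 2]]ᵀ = [[5, -10], [5, 2]]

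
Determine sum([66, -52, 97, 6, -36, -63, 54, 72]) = 66 + (-52) + 97 + 6 + (-36) + (-63) + 54 + 72
= 144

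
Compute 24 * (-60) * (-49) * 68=4798080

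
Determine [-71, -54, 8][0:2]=[-71, -54]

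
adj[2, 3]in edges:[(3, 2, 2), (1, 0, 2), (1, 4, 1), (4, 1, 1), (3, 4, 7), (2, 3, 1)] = 1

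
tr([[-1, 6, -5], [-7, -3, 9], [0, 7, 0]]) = diagonal: (-1) + (-3) + 0
= -4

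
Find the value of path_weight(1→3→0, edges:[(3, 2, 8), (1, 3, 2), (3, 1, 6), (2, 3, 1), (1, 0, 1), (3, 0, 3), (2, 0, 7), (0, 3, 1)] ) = w(1→3)=2 + w(3→0)=3
= 5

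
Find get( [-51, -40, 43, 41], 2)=43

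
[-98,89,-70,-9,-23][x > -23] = [89, -9]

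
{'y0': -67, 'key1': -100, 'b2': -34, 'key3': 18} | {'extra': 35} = {'y0': -67, 'key1': -100, 'b2': -34, 'key3': 18, 'extra': 35}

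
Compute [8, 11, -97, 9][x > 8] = [11, 9]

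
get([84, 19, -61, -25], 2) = -61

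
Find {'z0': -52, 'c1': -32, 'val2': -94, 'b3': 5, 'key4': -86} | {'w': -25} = {'z0': -52, 'c1': -32, 'val2': -94, 'b3': 5, 'key4': -86, 'w': -25}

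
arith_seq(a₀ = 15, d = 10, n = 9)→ [15, 25, 35, 45, 55, 65, 75, 85, 95]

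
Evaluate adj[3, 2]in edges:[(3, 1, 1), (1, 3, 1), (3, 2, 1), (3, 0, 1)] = 1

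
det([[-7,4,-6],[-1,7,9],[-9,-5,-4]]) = -867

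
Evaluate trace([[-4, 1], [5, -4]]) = -8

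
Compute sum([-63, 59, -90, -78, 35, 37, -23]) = -123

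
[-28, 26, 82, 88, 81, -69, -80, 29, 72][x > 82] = keep x where x > 82: -28✗, 26✗, 82✗, 88✓, 81✗, -69✗, -80✗, 29✗, 72✗
= [88]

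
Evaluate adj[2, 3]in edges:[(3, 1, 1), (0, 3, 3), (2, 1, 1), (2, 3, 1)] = 1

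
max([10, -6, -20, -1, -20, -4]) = 10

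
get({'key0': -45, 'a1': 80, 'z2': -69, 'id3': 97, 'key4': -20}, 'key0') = -45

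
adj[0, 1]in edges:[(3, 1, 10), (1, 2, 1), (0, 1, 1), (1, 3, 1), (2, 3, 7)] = 1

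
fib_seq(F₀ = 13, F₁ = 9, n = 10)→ [13, 9, 22, 31, 53, 84, 137, 221, 358, 579]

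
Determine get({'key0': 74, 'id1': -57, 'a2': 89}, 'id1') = -57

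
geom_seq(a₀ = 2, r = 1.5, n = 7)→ [2.0, 3.0, 4.5, 6.75, 10.125, 15.1875, 22.78125]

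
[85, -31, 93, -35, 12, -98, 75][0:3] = [85, -31, 93]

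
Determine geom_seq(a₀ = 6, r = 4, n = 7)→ a_0 = 6*4^0 = 6
a_1 = 6*4^1 = 24
a_2 = 6*4^2 = 96
...
= [6, 24, 96, 384, 1536, 6144, 24576]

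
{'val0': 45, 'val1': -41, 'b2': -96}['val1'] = -41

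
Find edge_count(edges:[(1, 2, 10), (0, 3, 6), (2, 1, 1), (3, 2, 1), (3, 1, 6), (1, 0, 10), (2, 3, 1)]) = 7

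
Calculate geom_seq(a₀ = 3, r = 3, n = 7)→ [3, 9, 27, 81, 243, 729, 2187]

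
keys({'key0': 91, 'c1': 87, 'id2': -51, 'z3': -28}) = ['key0', 'c1', 'id2', 'z3']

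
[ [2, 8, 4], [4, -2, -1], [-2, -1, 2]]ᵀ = [[2, 4, -2], [8, -2, -1], [4, -1, 2]]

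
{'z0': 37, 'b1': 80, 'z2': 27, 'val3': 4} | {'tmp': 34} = {'z0': 37, 'b1': 80, 'z2': 27, 'val3': 4, 'tmp': 34}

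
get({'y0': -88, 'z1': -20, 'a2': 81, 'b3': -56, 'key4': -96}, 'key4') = -96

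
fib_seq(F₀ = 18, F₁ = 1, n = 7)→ F_2 = F_1 + F_0 = 19
F_3 = F_2 + F_1 = 20
F_4 = F_3 + F_2 = 39
...
= [18, 1, 19, 20, 39, 59, 98]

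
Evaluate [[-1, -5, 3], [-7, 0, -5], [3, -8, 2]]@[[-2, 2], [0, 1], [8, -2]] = [[26, -13], [-26, -4], [10, -6]]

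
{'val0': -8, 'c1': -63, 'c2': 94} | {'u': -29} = {'val0': -8, 'c1': -63, 'c2': 94, 'u': -29}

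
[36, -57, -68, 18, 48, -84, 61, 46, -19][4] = 48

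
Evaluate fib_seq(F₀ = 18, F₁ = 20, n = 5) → [18, 20, 38, 58, 96]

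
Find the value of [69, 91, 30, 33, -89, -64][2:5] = [30, 33, -89]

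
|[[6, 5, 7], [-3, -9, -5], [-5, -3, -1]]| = (1)*(6)*det([[-9, -5], [-3, -1]]) + (-1)*(5)*det([[-3, -5], [-5, -1]]) + (1)*(7)*det([[-3, -9], [-5, -3]])
= -36 + 110 + -252
= -178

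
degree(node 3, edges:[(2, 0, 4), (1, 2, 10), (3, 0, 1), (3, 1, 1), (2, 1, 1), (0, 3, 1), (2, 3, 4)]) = incident: (3,0), (3,1), (0,3), (2,3)
= 4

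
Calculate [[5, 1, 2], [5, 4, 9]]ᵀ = [[5, 5], [1, 4], [2, 9]]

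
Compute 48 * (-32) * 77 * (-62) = 7332864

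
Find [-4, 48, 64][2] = 64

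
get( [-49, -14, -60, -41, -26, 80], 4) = -26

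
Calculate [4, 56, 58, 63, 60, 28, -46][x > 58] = [63, 60]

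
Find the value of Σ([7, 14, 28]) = 49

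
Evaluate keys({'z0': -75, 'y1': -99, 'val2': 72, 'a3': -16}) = ['z0', 'y1', 'val2', 'a3']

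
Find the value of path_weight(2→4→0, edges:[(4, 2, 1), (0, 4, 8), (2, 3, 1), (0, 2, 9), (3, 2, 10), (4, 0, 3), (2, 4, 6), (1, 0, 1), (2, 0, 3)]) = 9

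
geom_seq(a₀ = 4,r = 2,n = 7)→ a_0 = 4*2^0 = 4
a_1 = 4*2^1 = 8
a_2 = 4*2^2 = 16
...
= [4, 8, 16, 32, 64, 128, 256]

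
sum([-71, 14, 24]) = (-71) + 14 + 24
= -33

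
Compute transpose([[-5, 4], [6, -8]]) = [[-5, 6], [4, -8]]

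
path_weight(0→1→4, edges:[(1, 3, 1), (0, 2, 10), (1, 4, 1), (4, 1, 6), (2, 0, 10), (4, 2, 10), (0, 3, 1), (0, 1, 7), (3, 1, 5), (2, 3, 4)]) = w(0→1)=7 + w(1→4)=1
= 8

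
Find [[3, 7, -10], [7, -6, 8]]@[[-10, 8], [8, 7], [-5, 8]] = C[0][0] = (3)*(-10) + (7)*(8) + (-10)*(-5) = 76
C[0][1] = (3)*(8) + (7)*(7) + (-10)*(8) = -7
C[1][0] = (7)*(-10) + (-6)*(8) + (8)*(-5) = -158
C[1][1] = (7)*(8) + (-6)*(7) + (8)*(8) = 78
= [[76, -7], [-158, 78]]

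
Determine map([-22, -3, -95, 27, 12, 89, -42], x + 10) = -22+10=-12, -3+10=7, -95+10=-85, 27+10=37, 12+10=22, 89+10=99, -42+10=-32
= [-12, 7, -85, 37, 22, 99, -32]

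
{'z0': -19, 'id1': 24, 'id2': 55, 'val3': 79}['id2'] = 55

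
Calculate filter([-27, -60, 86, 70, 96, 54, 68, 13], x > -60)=[-27, 86, 70, 96, 54, 68, 13]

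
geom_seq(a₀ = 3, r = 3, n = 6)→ [3, 9, 27, 81, 243, 729]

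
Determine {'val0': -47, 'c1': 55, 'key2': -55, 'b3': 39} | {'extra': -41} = {'val0': -47, 'c1': 55, 'key2': -55, 'b3': 39, 'extra': -41}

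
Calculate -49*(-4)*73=14308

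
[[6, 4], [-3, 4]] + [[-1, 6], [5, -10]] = [[5, 10], [2, -6]]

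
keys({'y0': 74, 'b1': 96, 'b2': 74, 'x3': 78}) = ['y0', 'b1', 'b2', 'x3']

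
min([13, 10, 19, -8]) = -8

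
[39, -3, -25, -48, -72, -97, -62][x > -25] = [39, -3]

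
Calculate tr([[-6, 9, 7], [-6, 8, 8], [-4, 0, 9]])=diagonal: (-6) + 8 + 9
= 11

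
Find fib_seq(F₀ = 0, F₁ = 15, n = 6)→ F_2 = F_1 + F_0 = 15
F_3 = F_2 + F_1 = 30
F_4 = F_3 + F_2 = 45
...
= [0, 15, 15, 30, 45, 75]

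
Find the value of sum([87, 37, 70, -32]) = 87 + 37 + 70 + (-32)
= 162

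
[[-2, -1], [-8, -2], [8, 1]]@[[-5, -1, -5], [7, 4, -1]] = C[0][0] = (-2)*(-5) + (-1)*(7) = 3
C[0][1] = (-2)*(-1) + (-1)*(4) = -2
C[0][2] = (-2)*(-5) + (-1)*(-1) = 11
C[1][0] = (-8)*(-5) + (-2)*(7) = 26
C[1][1] = (-8)*(-1) + (-2)*(4) = 0
C[1][2] = (-8)*(-5) + (-2)*(-1) = 42
... (3 more cells)
= [[3, -2, 11], [26, 0, 42], [-33, -4, -41]]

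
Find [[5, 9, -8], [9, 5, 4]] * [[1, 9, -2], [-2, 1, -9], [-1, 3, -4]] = [[-5, 30, -59], [-5, 98, -79]]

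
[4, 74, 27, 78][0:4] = [4, 74, 27, 78]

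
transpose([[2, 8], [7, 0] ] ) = [[2, 7], [8, 0]]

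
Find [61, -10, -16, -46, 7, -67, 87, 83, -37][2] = -16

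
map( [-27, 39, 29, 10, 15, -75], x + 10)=-27+10=-17, 39+10=49, 29+10=39, 10+10=20, 15+10=25, -75+10=-65
= [-17, 49, 39, 20, 25, -65]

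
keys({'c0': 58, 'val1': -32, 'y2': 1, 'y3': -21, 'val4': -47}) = ['c0', 'val1', 'y2', 'y3', 'val4']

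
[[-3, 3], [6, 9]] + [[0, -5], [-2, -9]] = [[-3, -2], [4, 0]]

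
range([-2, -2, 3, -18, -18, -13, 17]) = 35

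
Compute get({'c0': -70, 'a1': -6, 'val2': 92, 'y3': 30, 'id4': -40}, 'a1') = -6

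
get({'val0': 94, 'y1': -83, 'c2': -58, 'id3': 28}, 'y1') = -83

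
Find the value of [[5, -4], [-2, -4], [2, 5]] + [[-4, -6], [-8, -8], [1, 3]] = [[1, -10], [-10, -12], [3, 8]]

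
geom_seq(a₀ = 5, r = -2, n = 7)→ [5, -10, 20, -40, 80, -160, 320]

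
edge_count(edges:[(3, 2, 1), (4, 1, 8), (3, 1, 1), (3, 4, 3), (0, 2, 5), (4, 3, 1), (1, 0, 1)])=7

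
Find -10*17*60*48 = -489600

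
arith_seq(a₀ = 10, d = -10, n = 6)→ a_0 = 10 + 0*-10 = 10
a_1 = 10 + 1*-10 = 0
a_2 = 10 + 2*-10 = -10
...
= [10, 0, -10, -20, -30, -40]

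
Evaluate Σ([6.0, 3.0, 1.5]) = 10.5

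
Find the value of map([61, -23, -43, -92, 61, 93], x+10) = [71, -13, -33, -82, 71, 103]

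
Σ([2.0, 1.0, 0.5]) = 2.0 + 1.0 + 0.5
= 3.5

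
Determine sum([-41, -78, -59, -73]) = (-41) + (-78) + (-59) + (-73)
= -251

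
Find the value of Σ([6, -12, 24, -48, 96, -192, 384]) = 258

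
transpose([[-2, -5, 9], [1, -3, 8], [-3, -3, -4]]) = [[-2, 1, -3], [-5, -3, -3], [9, 8, -4]]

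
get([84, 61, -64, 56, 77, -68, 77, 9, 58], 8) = 58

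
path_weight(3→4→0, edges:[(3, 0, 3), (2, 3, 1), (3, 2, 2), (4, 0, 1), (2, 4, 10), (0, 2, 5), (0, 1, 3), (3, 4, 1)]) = w(3→4)=1 + w(4→0)=1
= 2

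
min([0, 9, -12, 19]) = -12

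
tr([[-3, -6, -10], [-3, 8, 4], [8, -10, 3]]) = 8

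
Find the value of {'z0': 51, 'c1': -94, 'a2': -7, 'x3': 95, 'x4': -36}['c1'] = -94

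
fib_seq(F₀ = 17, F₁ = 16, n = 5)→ F_2 = F_1 + F_0 = 33
F_3 = F_2 + F_1 = 49
F_4 = F_3 + F_2 = 82
= [17, 16, 33, 49, 82]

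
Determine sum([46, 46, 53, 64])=46 + 46 + 53 + 64
= 209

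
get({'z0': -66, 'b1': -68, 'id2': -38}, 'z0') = -66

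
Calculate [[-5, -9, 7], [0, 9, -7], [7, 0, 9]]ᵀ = [[-5, 0, 7], [-9, 9, 0], [7, -7, 9]]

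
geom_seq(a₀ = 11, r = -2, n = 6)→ a_0 = 11*(-2)^0 = 11
a_1 = 11*(-2)^1 = -22
a_2 = 11*(-2)^2 = 44
...
= [11, -22, 44, -88, 176, -352]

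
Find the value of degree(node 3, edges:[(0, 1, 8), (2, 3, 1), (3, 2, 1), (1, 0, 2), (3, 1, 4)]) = incident: (2,3), (3,2), (3,1)
= 3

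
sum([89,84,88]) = 89 + 84 + 88
= 261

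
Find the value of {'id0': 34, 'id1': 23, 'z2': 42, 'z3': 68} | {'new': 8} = {'id0': 34, 'id1': 23, 'z2': 42, 'z3': 68, 'new': 8}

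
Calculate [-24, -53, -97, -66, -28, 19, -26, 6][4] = -28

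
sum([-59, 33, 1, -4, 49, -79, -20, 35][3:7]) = slice → [-4, 49, -79, -20]
(-4) + 49 + (-79) + (-20)
= -54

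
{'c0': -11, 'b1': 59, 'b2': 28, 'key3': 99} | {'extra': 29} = {'c0': -11, 'b1': 59, 'b2': 28, 'key3': 99, 'extra': 29}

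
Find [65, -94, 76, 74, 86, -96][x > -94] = keep x where x > -94: 65✓, -94✗, 76✓, 74✓, 86✓, -96✗
= [65, 76, 74, 86]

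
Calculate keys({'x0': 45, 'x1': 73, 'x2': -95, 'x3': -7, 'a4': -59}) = ['x0', 'x1', 'x2', 'x3', 'a4']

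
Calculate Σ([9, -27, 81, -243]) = -180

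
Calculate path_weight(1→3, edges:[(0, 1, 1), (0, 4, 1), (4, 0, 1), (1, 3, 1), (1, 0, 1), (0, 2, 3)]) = w(1→3)=1
= 1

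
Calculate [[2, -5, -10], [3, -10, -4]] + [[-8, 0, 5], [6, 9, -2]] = [[-6, -5, -5], [9, -1, -6]]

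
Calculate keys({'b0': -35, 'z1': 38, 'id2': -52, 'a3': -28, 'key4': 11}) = ['b0', 'z1', 'id2', 'a3', 'key4']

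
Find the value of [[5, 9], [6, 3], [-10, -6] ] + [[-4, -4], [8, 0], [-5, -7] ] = [[1, 5], [14, 3], [-15, -13]]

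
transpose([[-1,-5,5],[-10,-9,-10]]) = [[-1, -10], [-5, -9], [5, -10]]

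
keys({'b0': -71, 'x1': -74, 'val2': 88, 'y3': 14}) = ['b0', 'x1', 'val2', 'y3']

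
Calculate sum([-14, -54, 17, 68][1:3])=-37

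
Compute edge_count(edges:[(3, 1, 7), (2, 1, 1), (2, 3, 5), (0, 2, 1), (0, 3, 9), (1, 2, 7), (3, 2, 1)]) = 7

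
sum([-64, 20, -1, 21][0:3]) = slice → [-64, 20, -1]
(-64) + 20 + (-1)
= -45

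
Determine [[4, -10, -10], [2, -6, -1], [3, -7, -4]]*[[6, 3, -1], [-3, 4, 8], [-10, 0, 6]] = C[0][0] = (4)*(6) + (-10)*(-3) + (-10)*(-10) = 154
C[0][1] = (4)*(3) + (-10)*(4) + (-10)*(0) = -28
C[0][2] = (4)*(-1) + (-10)*(8) + (-10)*(6) = -144
C[1][0] = (2)*(6) + (-6)*(-3) + (-1)*(-10) = 40
C[1][1] = (2)*(3) + (-6)*(4) + (-1)*(0) = -18
C[1][2] = (2)*(-1) + (-6)*(8) + (-1)*(6) = -56
... (3 more cells)
= [[154, -28, -144], [40, -18, -56], [79, -19, -83]]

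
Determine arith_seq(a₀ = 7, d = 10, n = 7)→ a_0 = 7 + 0*10 = 7
a_1 = 7 + 1*10 = 17
a_2 = 7 + 2*10 = 27
...
= [7, 17, 27, 37, 47, 57, 67]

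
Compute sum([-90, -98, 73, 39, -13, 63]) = -26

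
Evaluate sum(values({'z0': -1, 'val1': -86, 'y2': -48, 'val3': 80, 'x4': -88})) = -143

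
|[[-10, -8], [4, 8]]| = -48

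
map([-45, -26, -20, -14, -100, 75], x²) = [2025, 676, 400, 196, 10000, 5625]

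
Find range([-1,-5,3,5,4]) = 10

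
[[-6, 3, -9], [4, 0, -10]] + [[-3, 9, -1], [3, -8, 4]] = [[-9, 12, -10], [7, -8, -6]]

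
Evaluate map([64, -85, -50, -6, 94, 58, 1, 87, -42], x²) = [4096, 7225, 2500, 36, 8836, 3364, 1, 7569, 1764]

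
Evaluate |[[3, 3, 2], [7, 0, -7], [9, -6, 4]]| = -483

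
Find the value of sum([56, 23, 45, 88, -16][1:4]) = 156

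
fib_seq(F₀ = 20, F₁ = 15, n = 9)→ [20, 15, 35, 50, 85, 135, 220, 355, 575]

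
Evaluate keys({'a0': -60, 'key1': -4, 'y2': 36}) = ['a0', 'key1', 'y2']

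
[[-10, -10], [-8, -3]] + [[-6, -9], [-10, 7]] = [[-16, -19], [-18, 4]]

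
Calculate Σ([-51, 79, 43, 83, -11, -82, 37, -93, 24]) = (-51) + 79 + 43 + 83 + (-11) + (-82) + 37 + (-93) + 24
= 29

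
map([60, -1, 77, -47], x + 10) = [70, 9, 87, -37]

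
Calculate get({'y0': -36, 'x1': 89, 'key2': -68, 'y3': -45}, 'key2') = -68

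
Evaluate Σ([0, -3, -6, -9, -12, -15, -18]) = 0 + (-3) + (-6) + (-9) + (-12) + (-15) + (-18)
= -63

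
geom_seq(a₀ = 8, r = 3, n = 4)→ [8, 24, 72, 216]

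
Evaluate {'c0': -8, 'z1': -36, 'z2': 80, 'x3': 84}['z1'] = -36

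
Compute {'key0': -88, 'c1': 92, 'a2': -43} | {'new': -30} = {'key0': -88, 'c1': 92, 'a2': -43, 'new': -30}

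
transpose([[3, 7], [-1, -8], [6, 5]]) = [[3, -1, 6], [7, -8, 5]]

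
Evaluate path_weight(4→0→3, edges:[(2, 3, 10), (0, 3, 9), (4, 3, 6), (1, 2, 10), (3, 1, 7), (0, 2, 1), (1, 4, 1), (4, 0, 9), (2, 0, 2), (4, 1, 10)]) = 18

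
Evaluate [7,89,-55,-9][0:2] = [7, 89]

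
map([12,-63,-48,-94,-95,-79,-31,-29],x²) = (12)²=144, (-63)²=3969, (-48)²=2304, (-94)²=8836, (-95)²=9025, (-79)²=6241, (-31)²=961, (-29)²=841
= [144, 3969, 2304, 8836, 9025, 6241, 961, 841]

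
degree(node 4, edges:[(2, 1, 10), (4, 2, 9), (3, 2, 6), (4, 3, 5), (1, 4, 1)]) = incident: (4,2), (4,3), (1,4)
= 3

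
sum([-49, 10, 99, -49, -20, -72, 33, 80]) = 32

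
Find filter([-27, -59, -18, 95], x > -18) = keep x where x > -18: -27✗, -59✗, -18✗, 95✓
= [95]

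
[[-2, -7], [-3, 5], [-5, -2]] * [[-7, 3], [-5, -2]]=C[0][0] = (-2)*(-7) + (-7)*(-5) = 49
C[0][1] = (-2)*(3) + (-7)*(-2) = 8
C[1][0] = (-3)*(-7) + (5)*(-5) = -4
C[1][1] = (-3)*(3) + (5)*(-2) = -19
C[2][0] = (-5)*(-7) + (-2)*(-5) = 45
C[2][1] = (-5)*(3) + (-2)*(-2) = -11
= [[49, 8], [-4, -19], [45, -11]]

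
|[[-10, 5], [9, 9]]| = (-10)*(9) - (5)*(9)
= -135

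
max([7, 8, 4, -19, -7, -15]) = 8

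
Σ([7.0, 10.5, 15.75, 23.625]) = 56.875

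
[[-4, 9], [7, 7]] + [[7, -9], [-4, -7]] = [[3, 0], [3, 0]]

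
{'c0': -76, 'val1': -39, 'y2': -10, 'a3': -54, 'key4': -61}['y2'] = -10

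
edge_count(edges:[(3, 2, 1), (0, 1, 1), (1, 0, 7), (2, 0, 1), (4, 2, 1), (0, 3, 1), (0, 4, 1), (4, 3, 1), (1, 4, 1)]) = 9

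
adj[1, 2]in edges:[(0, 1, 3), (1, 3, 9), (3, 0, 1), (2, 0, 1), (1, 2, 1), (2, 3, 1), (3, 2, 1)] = 1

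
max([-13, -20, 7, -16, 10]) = 10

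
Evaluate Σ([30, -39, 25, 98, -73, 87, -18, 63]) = 30 + (-39) + 25 + 98 + (-73) + 87 + (-18) + 63
= 173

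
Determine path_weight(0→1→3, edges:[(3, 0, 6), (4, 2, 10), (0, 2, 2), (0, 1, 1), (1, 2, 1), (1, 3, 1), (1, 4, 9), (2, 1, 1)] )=2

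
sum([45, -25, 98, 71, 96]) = 285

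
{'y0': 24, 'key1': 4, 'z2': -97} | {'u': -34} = {'y0': 24, 'key1': 4, 'z2': -97, 'u': -34}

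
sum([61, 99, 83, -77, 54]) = 61 + 99 + 83 + (-77) + 54
= 220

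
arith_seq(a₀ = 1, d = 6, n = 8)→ [1, 7, 13, 19, 25, 31, 37, 43]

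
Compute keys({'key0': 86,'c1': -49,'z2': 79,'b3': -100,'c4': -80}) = ['key0', 'c1', 'z2', 'b3', 'c4']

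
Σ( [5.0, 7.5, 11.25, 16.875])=5.0 + 7.5 + 11.25 + 16.875
= 40.625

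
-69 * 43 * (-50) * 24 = 3560400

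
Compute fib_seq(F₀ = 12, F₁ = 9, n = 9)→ [12, 9, 21, 30, 51, 81, 132, 213, 345]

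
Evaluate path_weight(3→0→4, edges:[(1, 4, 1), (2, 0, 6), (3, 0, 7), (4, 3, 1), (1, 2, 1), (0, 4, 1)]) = 8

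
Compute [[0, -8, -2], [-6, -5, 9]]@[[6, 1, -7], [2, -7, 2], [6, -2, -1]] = C[0][0] = (0)*(6) + (-8)*(2) + (-2)*(6) = -28
C[0][1] = (0)*(1) + (-8)*(-7) + (-2)*(-2) = 60
C[0][2] = (0)*(-7) + (-8)*(2) + (-2)*(-1) = -14
C[1][0] = (-6)*(6) + (-5)*(2) + (9)*(6) = 8
C[1][1] = (-6)*(1) + (-5)*(-7) + (9)*(-2) = 11
C[1][2] = (-6)*(-7) + (-5)*(2) + (9)*(-1) = 23
= [[-28, 60, -14], [8, 11, 23]]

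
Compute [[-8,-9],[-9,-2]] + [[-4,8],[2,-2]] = [[-12, -1], [-7, -4]]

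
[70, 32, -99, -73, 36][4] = 36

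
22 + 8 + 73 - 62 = 41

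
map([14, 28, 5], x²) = [196, 784, 25]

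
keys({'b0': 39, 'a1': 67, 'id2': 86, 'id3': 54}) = ['b0', 'a1', 'id2', 'id3']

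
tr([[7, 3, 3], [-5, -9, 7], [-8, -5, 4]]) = 2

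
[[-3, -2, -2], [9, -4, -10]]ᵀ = [[-3, 9], [-2, -4], [-2, -10]]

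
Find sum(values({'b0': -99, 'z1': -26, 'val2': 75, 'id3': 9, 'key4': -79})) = -120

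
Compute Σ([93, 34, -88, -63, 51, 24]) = 93 + 34 + (-88) + (-63) + 51 + 24
= 51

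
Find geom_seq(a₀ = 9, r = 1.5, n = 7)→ a_0 = 9*1.5^0 = 9.0
a_1 = 9*1.5^1 = 13.5
a_2 = 9*1.5^2 = 20.25
...
= [9.0, 13.5, 20.25, 30.375, 45.5625, 68.34375, 102.515625]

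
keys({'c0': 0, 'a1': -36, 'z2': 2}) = ['c0', 'a1', 'z2']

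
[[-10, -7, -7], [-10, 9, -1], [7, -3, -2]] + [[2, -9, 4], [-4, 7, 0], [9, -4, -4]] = [[-8, -16, -3], [-14, 16, -1], [16, -7, -6]]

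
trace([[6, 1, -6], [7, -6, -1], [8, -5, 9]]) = diagonal: 6 + (-6) + 9
= 9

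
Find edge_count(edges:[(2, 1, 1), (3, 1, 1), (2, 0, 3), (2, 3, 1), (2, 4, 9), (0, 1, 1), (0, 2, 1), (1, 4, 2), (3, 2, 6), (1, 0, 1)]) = 10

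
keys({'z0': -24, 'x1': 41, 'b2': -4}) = ['z0', 'x1', 'b2']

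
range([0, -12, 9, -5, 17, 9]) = 29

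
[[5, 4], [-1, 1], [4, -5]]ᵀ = [[5, -1, 4], [4, 1, -5]]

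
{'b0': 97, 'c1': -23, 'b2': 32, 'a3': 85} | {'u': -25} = {'b0': 97, 'c1': -23, 'b2': 32, 'a3': 85, 'u': -25}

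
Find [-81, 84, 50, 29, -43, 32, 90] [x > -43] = [84, 50, 29, 32, 90]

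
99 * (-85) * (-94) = 791010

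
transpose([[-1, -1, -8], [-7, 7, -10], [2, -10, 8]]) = [[-1, -7, 2], [-1, 7, -10], [-8, -10, 8]]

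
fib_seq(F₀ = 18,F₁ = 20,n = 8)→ [18, 20, 38, 58, 96, 154, 250, 404]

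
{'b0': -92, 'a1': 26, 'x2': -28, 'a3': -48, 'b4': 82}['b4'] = 82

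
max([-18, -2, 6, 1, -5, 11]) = 11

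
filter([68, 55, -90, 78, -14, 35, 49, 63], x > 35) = keep x where x > 35: 68✓, 55✓, -90✗, 78✓, -14✗, 35✗, 49✓, 63✓
= [68, 55, 78, 49, 63]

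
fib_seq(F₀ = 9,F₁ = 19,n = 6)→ [9, 19, 28, 47, 75, 122]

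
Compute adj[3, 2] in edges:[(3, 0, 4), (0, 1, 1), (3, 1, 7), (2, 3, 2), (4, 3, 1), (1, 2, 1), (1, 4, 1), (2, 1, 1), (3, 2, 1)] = 1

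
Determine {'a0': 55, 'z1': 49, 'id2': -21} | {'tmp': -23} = {'a0': 55, 'z1': 49, 'id2': -21, 'tmp': -23}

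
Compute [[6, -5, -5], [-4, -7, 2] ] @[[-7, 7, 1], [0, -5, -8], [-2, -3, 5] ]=C[0][0] = (6)*(-7) + (-5)*(0) + (-5)*(-2) = -32
C[0][1] = (6)*(7) + (-5)*(-5) + (-5)*(-3) = 82
C[0][2] = (6)*(1) + (-5)*(-8) + (-5)*(5) = 21
C[1][0] = (-4)*(-7) + (-7)*(0) + (2)*(-2) = 24
C[1][1] = (-4)*(7) + (-7)*(-5) + (2)*(-3) = 1
C[1][2] = (-4)*(1) + (-7)*(-8) + (2)*(5) = 62
= [[-32, 82, 21], [24, 1, 62]]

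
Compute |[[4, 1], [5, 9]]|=(4)*(9) - (1)*(5)
= 31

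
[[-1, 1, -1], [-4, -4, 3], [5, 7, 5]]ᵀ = [[-1, -4, 5], [1, -4, 7], [-1, 3, 5]]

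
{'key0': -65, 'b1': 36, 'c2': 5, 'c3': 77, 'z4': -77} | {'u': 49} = {'key0': -65, 'b1': 36, 'c2': 5, 'c3': 77, 'z4': -77, 'u': 49}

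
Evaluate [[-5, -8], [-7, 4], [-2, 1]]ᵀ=[[-5, -7, -2], [-8, 4, 1]]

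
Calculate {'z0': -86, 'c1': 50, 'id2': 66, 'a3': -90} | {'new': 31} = {'z0': -86, 'c1': 50, 'id2': 66, 'a3': -90, 'new': 31}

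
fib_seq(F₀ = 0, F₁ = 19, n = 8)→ [0, 19, 19, 38, 57, 95, 152, 247]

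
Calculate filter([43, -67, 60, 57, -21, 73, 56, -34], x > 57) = [60, 73]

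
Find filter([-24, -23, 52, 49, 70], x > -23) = keep x where x > -23: -24✗, -23✗, 52✓, 49✓, 70✓
= [52, 49, 70]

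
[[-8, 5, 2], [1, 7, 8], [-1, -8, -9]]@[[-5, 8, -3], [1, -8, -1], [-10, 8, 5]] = [[25, -88, 29], [-78, 16, 30], [87, -16, -34]]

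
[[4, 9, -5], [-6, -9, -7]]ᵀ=[[4, -6], [9, -9], [-5, -7]]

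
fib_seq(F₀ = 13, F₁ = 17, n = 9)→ F_2 = F_1 + F_0 = 30
F_3 = F_2 + F_1 = 47
F_4 = F_3 + F_2 = 77
...
= [13, 17, 30, 47, 77, 124, 201, 325, 526]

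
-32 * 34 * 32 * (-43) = 1497088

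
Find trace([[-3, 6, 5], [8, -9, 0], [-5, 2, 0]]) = diagonal: (-3) + (-9) + 0
= -12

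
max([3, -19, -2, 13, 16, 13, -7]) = 16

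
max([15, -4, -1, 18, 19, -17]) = 19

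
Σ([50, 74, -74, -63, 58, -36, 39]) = 48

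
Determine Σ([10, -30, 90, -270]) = -200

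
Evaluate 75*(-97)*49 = -356475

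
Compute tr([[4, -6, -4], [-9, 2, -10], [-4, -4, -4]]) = 2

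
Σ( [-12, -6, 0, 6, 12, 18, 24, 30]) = (-12) + (-6) + 0 + 6 + 12 + 18 + 24 + 30
= 72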